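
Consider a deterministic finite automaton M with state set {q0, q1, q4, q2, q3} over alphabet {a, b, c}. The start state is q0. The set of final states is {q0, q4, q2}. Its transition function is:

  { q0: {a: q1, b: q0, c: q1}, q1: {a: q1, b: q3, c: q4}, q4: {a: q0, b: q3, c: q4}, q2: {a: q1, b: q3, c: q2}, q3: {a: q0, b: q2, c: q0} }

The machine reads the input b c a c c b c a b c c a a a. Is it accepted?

No

q0 → q0 → q1 → q1 → q4 → q4 → q3 → q0 → q1 → q3 → q0 → q1 → q1 → q1 → q1
End state q1 is not accepting.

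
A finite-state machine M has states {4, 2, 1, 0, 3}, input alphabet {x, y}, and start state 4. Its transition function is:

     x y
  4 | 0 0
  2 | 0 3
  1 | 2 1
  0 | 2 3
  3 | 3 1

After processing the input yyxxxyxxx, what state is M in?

2

Trace: 4 -y-> 0 -y-> 3 -x-> 3 -x-> 3 -x-> 3 -y-> 1 -x-> 2 -x-> 0 -x-> 2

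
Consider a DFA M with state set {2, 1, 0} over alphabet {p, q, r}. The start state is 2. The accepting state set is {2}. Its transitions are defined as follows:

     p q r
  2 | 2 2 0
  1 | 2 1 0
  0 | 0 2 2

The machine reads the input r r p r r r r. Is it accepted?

Yes

2 → 0 → 2 → 2 → 0 → 2 → 0 → 2
End state 2 is accepting.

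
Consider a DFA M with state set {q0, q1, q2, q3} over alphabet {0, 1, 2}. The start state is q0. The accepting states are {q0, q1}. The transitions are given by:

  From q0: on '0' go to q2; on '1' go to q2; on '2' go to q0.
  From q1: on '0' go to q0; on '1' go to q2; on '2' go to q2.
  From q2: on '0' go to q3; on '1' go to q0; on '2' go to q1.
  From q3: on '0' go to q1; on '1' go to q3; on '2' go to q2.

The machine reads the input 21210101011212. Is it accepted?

Yes

q0 → q0 → q2 → q1 → q2 → q3 → q3 → q1 → q2 → q3 → q3 → q3 → q2 → q0 → q0
End state q0 is accepting.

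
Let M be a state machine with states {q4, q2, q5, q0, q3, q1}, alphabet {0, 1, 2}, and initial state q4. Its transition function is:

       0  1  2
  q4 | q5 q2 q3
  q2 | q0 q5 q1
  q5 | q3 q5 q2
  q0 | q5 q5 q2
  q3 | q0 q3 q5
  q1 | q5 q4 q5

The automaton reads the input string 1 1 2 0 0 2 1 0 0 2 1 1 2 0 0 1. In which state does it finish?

q4 → q2 → q5 → q2 → q0 → q5 → q2 → q5 → q3 → q0 → q2 → q5 → q5 → q2 → q0 → q5 → q5

q5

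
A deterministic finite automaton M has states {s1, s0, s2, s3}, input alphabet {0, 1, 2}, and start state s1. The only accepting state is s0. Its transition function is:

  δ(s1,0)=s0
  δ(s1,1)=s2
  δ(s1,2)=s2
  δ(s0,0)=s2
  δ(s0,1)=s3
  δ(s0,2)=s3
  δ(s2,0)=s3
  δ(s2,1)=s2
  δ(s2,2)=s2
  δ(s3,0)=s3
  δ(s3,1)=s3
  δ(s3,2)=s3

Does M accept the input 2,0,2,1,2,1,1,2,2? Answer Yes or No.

Trace: s1 -2-> s2 -0-> s3 -2-> s3 -1-> s3 -2-> s3 -1-> s3 -1-> s3 -2-> s3 -2-> s3
End state s3 is not accepting.

No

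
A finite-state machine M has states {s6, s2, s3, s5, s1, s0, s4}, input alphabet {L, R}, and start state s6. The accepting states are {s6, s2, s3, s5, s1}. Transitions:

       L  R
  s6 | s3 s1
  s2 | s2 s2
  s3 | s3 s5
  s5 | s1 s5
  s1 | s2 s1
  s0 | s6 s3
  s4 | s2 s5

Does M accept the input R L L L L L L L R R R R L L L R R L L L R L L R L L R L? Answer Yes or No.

Yes

s6 → s1 → s2 → s2 → s2 → s2 → s2 → s2 → s2 → s2 → s2 → s2 → s2 → s2 → s2 → s2 → s2 → s2 → s2 → s2 → s2 → s2 → s2 → s2 → s2 → s2 → s2 → s2 → s2
End state s2 is accepting.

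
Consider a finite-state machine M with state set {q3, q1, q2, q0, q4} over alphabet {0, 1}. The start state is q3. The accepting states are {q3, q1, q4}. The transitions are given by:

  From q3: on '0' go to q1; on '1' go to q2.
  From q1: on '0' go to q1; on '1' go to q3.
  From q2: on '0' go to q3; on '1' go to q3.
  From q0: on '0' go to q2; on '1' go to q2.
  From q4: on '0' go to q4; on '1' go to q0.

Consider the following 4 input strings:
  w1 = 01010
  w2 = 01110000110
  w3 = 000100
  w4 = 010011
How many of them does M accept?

3

w1:
  start at q3
  read '0': q3 → q1
  read '1': q1 → q3
  read '0': q3 → q1
  read '1': q1 → q3
  read '0': q3 → q1
  end q1, accepted
w2:
  start at q3
  read '0': q3 → q1
  read '1': q1 → q3
  read '1': q3 → q2
  read '1': q2 → q3
  read '0': q3 → q1
  read '0': q1 → q1
  read '0': q1 → q1
  read '0': q1 → q1
  read '1': q1 → q3
  read '1': q3 → q2
  read '0': q2 → q3
  end q3, accepted
w3:
  start at q3
  read '0': q3 → q1
  read '0': q1 → q1
  read '0': q1 → q1
  read '1': q1 → q3
  read '0': q3 → q1
  read '0': q1 → q1
  end q1, accepted
w4:
  start at q3
  read '0': q3 → q1
  read '1': q1 → q3
  read '0': q3 → q1
  read '0': q1 → q1
  read '1': q1 → q3
  read '1': q3 → q2
  end q2, rejected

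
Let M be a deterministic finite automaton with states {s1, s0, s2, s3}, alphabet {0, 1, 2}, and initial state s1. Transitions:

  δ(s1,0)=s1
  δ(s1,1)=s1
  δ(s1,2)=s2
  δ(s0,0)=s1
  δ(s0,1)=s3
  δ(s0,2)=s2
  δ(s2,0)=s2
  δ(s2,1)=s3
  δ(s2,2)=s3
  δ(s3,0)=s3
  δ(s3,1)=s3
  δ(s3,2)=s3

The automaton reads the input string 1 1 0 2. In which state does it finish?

Trace: s1 -1-> s1 -1-> s1 -0-> s1 -2-> s2

s2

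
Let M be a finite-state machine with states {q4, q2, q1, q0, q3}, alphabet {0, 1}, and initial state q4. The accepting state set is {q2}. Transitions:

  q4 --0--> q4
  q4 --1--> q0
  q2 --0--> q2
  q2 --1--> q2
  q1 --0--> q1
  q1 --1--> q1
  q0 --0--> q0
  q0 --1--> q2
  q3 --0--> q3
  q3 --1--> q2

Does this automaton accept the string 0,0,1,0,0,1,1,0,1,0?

Yes

start at q4
read '0': q4 → q4
read '0': q4 → q4
read '1': q4 → q0
read '0': q0 → q0
read '0': q0 → q0
read '1': q0 → q2
read '1': q2 → q2
read '0': q2 → q2
read '1': q2 → q2
read '0': q2 → q2
End state q2 is accepting.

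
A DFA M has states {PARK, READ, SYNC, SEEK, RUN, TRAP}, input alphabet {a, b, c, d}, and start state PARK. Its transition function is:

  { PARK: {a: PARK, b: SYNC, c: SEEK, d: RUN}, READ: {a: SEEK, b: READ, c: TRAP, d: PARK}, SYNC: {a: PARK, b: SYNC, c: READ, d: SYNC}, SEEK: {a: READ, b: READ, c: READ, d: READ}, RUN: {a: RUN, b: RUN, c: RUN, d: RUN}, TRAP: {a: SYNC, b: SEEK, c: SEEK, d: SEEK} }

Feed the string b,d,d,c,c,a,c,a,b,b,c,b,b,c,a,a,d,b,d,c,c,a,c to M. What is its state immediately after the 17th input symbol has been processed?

Trace: PARK -b-> SYNC -d-> SYNC -d-> SYNC -c-> READ -c-> TRAP -a-> SYNC -c-> READ -a-> SEEK -b-> READ -b-> READ -c-> TRAP -b-> SEEK -b-> READ -c-> TRAP -a-> SYNC -a-> PARK -d-> RUN
After 17 symbols: RUN.

RUN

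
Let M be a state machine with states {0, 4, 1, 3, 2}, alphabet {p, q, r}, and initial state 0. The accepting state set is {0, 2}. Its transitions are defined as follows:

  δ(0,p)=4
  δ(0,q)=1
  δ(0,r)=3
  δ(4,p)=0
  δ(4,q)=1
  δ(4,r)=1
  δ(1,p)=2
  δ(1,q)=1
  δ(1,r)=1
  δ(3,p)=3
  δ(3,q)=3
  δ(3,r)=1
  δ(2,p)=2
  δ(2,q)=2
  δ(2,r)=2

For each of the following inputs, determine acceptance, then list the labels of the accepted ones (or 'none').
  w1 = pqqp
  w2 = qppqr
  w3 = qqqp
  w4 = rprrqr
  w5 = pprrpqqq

w1, w2, w3, w5

w1:
  start at 0
  read 'p': 0 → 4
  read 'q': 4 → 1
  read 'q': 1 → 1
  read 'p': 1 → 2
  end 2, accepted
w2:
  start at 0
  read 'q': 0 → 1
  read 'p': 1 → 2
  read 'p': 2 → 2
  read 'q': 2 → 2
  read 'r': 2 → 2
  end 2, accepted
w3:
  start at 0
  read 'q': 0 → 1
  read 'q': 1 → 1
  read 'q': 1 → 1
  read 'p': 1 → 2
  end 2, accepted
w4:
  start at 0
  read 'r': 0 → 3
  read 'p': 3 → 3
  read 'r': 3 → 1
  read 'r': 1 → 1
  read 'q': 1 → 1
  read 'r': 1 → 1
  end 1, rejected
w5:
  start at 0
  read 'p': 0 → 4
  read 'p': 4 → 0
  read 'r': 0 → 3
  read 'r': 3 → 1
  read 'p': 1 → 2
  read 'q': 2 → 2
  read 'q': 2 → 2
  read 'q': 2 → 2
  end 2, accepted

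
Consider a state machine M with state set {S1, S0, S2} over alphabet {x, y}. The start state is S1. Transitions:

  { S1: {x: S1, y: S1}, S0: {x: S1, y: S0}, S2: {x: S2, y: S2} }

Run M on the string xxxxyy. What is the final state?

S1

start at S1
read 'x': S1 → S1
read 'x': S1 → S1
read 'x': S1 → S1
read 'x': S1 → S1
read 'y': S1 → S1
read 'y': S1 → S1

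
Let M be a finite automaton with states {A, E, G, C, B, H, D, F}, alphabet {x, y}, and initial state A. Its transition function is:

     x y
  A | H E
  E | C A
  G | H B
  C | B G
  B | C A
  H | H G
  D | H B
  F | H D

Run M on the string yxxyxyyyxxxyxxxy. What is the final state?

Trace: A -y-> E -x-> C -x-> B -y-> A -x-> H -y-> G -y-> B -y-> A -x-> H -x-> H -x-> H -y-> G -x-> H -x-> H -x-> H -y-> G

G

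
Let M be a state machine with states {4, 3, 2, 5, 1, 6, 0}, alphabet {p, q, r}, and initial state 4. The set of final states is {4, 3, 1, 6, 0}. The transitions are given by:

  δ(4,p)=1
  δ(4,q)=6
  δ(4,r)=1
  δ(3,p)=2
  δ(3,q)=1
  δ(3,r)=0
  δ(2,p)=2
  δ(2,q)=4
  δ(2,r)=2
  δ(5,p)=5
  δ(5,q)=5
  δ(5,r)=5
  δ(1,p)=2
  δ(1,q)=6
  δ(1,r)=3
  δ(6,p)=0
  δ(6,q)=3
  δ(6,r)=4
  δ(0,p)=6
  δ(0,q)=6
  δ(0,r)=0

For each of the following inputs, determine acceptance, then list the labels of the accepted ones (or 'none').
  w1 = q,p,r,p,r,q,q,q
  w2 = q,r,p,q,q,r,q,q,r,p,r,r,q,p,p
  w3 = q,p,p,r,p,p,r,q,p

w1, w2, w3

w1:
  start at 4
  read 'q': 4 → 6
  read 'p': 6 → 0
  read 'r': 0 → 0
  read 'p': 0 → 6
  read 'r': 6 → 4
  read 'q': 4 → 6
  read 'q': 6 → 3
  read 'q': 3 → 1
  end 1, accepted
w2:
  start at 4
  read 'q': 4 → 6
  read 'r': 6 → 4
  read 'p': 4 → 1
  read 'q': 1 → 6
  read 'q': 6 → 3
  read 'r': 3 → 0
  read 'q': 0 → 6
  read 'q': 6 → 3
  read 'r': 3 → 0
  read 'p': 0 → 6
  read 'r': 6 → 4
  read 'r': 4 → 1
  read 'q': 1 → 6
  read 'p': 6 → 0
  read 'p': 0 → 6
  end 6, accepted
w3:
  start at 4
  read 'q': 4 → 6
  read 'p': 6 → 0
  read 'p': 0 → 6
  read 'r': 6 → 4
  read 'p': 4 → 1
  read 'p': 1 → 2
  read 'r': 2 → 2
  read 'q': 2 → 4
  read 'p': 4 → 1
  end 1, accepted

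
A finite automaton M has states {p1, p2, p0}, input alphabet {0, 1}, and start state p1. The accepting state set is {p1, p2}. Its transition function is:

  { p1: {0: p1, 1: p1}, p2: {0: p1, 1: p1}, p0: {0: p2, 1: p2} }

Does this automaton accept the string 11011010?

Yes

p1 → p1 → p1 → p1 → p1 → p1 → p1 → p1 → p1
End state p1 is accepting.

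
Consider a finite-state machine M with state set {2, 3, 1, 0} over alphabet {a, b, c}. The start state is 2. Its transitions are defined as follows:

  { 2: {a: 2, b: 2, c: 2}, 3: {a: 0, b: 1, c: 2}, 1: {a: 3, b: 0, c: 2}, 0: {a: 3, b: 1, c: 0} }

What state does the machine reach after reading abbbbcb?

start at 2
read 'a': 2 → 2
read 'b': 2 → 2
read 'b': 2 → 2
read 'b': 2 → 2
read 'b': 2 → 2
read 'c': 2 → 2
read 'b': 2 → 2

2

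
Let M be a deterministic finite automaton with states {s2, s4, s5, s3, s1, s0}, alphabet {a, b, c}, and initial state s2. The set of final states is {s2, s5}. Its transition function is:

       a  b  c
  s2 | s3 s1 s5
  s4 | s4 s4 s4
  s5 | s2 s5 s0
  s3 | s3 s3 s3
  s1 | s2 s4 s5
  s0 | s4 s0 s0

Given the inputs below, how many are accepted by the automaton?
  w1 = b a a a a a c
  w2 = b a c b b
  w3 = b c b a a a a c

1

w1:
  start at s2
  read 'b': s2 → s1
  read 'a': s1 → s2
  read 'a': s2 → s3
  read 'a': s3 → s3
  read 'a': s3 → s3
  read 'a': s3 → s3
  read 'c': s3 → s3
  end s3, rejected
w2:
  start at s2
  read 'b': s2 → s1
  read 'a': s1 → s2
  read 'c': s2 → s5
  read 'b': s5 → s5
  read 'b': s5 → s5
  end s5, accepted
w3:
  start at s2
  read 'b': s2 → s1
  read 'c': s1 → s5
  read 'b': s5 → s5
  read 'a': s5 → s2
  read 'a': s2 → s3
  read 'a': s3 → s3
  read 'a': s3 → s3
  read 'c': s3 → s3
  end s3, rejected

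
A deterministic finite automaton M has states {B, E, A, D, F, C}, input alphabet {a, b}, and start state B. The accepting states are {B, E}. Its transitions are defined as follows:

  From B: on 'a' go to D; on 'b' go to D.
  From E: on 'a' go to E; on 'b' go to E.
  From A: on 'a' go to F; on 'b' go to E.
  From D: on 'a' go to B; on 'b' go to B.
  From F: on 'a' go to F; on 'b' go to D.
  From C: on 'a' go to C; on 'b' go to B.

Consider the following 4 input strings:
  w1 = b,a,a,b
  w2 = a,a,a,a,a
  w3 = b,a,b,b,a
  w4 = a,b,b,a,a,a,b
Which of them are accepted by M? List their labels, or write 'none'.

w1:
  start at B
  read 'b': B → D
  read 'a': D → B
  read 'a': B → D
  read 'b': D → B
  end B, accepted
w2:
  start at B
  read 'a': B → D
  read 'a': D → B
  read 'a': B → D
  read 'a': D → B
  read 'a': B → D
  end D, rejected
w3:
  start at B
  read 'b': B → D
  read 'a': D → B
  read 'b': B → D
  read 'b': D → B
  read 'a': B → D
  end D, rejected
w4:
  start at B
  read 'a': B → D
  read 'b': D → B
  read 'b': B → D
  read 'a': D → B
  read 'a': B → D
  read 'a': D → B
  read 'b': B → D
  end D, rejected

w1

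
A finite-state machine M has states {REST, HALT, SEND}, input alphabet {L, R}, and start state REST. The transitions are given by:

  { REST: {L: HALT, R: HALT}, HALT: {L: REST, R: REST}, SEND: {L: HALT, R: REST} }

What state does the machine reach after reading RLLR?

REST → HALT → REST → HALT → REST

REST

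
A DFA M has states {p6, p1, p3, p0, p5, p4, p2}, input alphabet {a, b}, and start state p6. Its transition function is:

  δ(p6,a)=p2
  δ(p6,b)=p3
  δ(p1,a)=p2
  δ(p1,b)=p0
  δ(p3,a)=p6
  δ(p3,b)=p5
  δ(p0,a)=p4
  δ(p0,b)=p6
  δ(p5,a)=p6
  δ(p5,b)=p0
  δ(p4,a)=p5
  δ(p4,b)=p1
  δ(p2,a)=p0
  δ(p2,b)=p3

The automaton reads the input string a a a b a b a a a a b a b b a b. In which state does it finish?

start at p6
read 'a': p6 → p2
read 'a': p2 → p0
read 'a': p0 → p4
read 'b': p4 → p1
read 'a': p1 → p2
read 'b': p2 → p3
read 'a': p3 → p6
read 'a': p6 → p2
read 'a': p2 → p0
read 'a': p0 → p4
read 'b': p4 → p1
read 'a': p1 → p2
read 'b': p2 → p3
read 'b': p3 → p5
read 'a': p5 → p6
read 'b': p6 → p3

p3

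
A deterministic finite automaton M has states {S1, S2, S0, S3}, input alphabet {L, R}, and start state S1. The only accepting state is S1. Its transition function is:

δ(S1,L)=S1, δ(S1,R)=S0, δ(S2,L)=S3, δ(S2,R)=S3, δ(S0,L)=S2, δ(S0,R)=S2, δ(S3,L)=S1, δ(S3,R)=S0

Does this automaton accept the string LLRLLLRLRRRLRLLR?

No

S1 → S1 → S1 → S0 → S2 → S3 → S1 → S0 → S2 → S3 → S0 → S2 → S3 → S0 → S2 → S3 → S0
End state S0 is not accepting.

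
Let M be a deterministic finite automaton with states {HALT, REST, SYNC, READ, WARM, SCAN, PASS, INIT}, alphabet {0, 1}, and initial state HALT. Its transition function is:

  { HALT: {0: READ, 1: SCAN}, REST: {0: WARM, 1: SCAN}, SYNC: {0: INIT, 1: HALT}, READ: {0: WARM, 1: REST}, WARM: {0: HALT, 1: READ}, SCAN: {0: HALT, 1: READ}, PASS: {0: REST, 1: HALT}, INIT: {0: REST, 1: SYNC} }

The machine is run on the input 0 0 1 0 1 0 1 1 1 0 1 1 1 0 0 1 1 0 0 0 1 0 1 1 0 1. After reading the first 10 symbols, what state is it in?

Trace: HALT -0-> READ -0-> WARM -1-> READ -0-> WARM -1-> READ -0-> WARM -1-> READ -1-> REST -1-> SCAN -0-> HALT
After 10 symbols: HALT.

HALT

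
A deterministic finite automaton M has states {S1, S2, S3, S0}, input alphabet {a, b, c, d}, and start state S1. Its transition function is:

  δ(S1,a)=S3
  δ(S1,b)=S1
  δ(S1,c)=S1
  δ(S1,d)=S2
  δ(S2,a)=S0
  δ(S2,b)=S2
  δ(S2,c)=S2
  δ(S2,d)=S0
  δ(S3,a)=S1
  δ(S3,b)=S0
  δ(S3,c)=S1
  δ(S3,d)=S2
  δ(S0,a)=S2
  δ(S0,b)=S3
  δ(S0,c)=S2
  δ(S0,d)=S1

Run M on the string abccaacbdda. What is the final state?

S3

Trace: S1 -a-> S3 -b-> S0 -c-> S2 -c-> S2 -a-> S0 -a-> S2 -c-> S2 -b-> S2 -d-> S0 -d-> S1 -a-> S3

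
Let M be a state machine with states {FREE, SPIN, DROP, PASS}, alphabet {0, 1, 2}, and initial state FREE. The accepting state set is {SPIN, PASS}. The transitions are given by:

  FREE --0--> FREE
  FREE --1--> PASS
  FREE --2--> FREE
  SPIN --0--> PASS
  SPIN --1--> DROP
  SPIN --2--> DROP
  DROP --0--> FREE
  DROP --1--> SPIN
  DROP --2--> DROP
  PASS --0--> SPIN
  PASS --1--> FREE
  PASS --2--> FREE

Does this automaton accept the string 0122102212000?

No

start at FREE
read '0': FREE → FREE
read '1': FREE → PASS
read '2': PASS → FREE
read '2': FREE → FREE
read '1': FREE → PASS
read '0': PASS → SPIN
read '2': SPIN → DROP
read '2': DROP → DROP
read '1': DROP → SPIN
read '2': SPIN → DROP
read '0': DROP → FREE
read '0': FREE → FREE
read '0': FREE → FREE
End state FREE is not accepting.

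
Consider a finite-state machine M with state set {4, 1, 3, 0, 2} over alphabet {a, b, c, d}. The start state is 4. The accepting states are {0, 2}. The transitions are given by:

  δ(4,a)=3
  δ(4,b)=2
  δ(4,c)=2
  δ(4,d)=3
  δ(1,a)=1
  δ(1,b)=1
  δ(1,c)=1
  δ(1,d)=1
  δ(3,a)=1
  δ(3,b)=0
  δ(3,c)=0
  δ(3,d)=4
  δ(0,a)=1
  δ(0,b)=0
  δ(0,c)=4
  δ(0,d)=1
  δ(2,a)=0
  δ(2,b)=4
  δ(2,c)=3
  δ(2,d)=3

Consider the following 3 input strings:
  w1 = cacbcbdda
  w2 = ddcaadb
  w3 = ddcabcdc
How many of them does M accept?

w1: Trace: 4 -c-> 2 -a-> 0 -c-> 4 -b-> 2 -c-> 3 -b-> 0 -d-> 1 -d-> 1 -a-> 1  → end 1, rejected
w2: Trace: 4 -d-> 3 -d-> 4 -c-> 2 -a-> 0 -a-> 1 -d-> 1 -b-> 1  → end 1, rejected
w3: Trace: 4 -d-> 3 -d-> 4 -c-> 2 -a-> 0 -b-> 0 -c-> 4 -d-> 3 -c-> 0  → end 0, accepted

1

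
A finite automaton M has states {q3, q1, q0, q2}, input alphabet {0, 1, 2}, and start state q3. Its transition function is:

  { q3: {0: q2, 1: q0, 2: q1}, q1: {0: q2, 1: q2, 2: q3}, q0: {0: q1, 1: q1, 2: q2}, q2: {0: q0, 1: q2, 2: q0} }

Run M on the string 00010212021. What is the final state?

q0

start at q3
read '0': q3 → q2
read '0': q2 → q0
read '0': q0 → q1
read '1': q1 → q2
read '0': q2 → q0
read '2': q0 → q2
read '1': q2 → q2
read '2': q2 → q0
read '0': q0 → q1
read '2': q1 → q3
read '1': q3 → q0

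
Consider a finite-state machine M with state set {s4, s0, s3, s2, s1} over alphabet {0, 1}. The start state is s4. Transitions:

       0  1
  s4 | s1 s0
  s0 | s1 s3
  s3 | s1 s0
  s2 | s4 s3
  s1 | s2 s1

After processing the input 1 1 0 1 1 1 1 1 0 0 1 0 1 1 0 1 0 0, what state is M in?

s2

start at s4
read '1': s4 → s0
read '1': s0 → s3
read '0': s3 → s1
read '1': s1 → s1
read '1': s1 → s1
read '1': s1 → s1
read '1': s1 → s1
read '1': s1 → s1
read '0': s1 → s2
read '0': s2 → s4
read '1': s4 → s0
read '0': s0 → s1
read '1': s1 → s1
read '1': s1 → s1
read '0': s1 → s2
read '1': s2 → s3
read '0': s3 → s1
read '0': s1 → s2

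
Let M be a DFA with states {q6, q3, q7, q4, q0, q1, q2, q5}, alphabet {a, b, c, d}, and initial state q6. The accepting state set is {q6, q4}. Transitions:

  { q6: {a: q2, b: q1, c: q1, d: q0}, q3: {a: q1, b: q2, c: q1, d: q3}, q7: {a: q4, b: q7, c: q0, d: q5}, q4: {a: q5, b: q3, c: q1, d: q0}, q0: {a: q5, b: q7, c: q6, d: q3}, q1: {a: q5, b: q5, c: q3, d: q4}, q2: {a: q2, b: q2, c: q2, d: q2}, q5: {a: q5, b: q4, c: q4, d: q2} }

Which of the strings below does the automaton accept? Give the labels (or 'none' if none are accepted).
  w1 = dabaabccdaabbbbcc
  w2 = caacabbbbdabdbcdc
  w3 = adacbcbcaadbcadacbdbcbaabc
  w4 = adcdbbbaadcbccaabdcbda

w1:
  start at q6
  read 'd': q6 → q0
  read 'a': q0 → q5
  read 'b': q5 → q4
  read 'a': q4 → q5
  read 'a': q5 → q5
  read 'b': q5 → q4
  read 'c': q4 → q1
  read 'c': q1 → q3
  read 'd': q3 → q3
  read 'a': q3 → q1
  read 'a': q1 → q5
  read 'b': q5 → q4
  read 'b': q4 → q3
  read 'b': q3 → q2
  read 'b': q2 → q2
  read 'c': q2 → q2
  read 'c': q2 → q2
  end q2, rejected
w2:
  start at q6
  read 'c': q6 → q1
  read 'a': q1 → q5
  read 'a': q5 → q5
  read 'c': q5 → q4
  read 'a': q4 → q5
  read 'b': q5 → q4
  read 'b': q4 → q3
  read 'b': q3 → q2
  read 'b': q2 → q2
  read 'd': q2 → q2
  read 'a': q2 → q2
  read 'b': q2 → q2
  read 'd': q2 → q2
  read 'b': q2 → q2
  read 'c': q2 → q2
  read 'd': q2 → q2
  read 'c': q2 → q2
  end q2, rejected
w3:
  start at q6
  read 'a': q6 → q2
  read 'd': q2 → q2
  read 'a': q2 → q2
  read 'c': q2 → q2
  read 'b': q2 → q2
  read 'c': q2 → q2
  read 'b': q2 → q2
  read 'c': q2 → q2
  read 'a': q2 → q2
  read 'a': q2 → q2
  read 'd': q2 → q2
  read 'b': q2 → q2
  read 'c': q2 → q2
  read 'a': q2 → q2
  read 'd': q2 → q2
  read 'a': q2 → q2
  read 'c': q2 → q2
  read 'b': q2 → q2
  read 'd': q2 → q2
  read 'b': q2 → q2
  read 'c': q2 → q2
  read 'b': q2 → q2
  read 'a': q2 → q2
  read 'a': q2 → q2
  read 'b': q2 → q2
  read 'c': q2 → q2
  end q2, rejected
w4:
  start at q6
  read 'a': q6 → q2
  read 'd': q2 → q2
  read 'c': q2 → q2
  read 'd': q2 → q2
  read 'b': q2 → q2
  read 'b': q2 → q2
  read 'b': q2 → q2
  read 'a': q2 → q2
  read 'a': q2 → q2
  read 'd': q2 → q2
  read 'c': q2 → q2
  read 'b': q2 → q2
  read 'c': q2 → q2
  read 'c': q2 → q2
  read 'a': q2 → q2
  read 'a': q2 → q2
  read 'b': q2 → q2
  read 'd': q2 → q2
  read 'c': q2 → q2
  read 'b': q2 → q2
  read 'd': q2 → q2
  read 'a': q2 → q2
  end q2, rejected

none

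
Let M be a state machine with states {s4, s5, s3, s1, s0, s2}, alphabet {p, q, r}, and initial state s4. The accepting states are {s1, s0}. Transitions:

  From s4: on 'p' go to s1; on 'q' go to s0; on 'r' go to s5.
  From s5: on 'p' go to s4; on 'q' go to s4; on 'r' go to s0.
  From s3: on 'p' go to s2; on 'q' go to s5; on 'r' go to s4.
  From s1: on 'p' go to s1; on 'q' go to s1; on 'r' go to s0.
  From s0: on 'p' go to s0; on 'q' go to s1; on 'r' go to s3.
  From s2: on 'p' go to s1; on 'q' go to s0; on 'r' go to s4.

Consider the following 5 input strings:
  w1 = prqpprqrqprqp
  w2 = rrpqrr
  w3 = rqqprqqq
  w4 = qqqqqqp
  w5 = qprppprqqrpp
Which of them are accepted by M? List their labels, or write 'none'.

w1: s4 → s1 → s0 → s1 → s1 → s1 → s0 → s1 → s0 → s1 → s1 → s0 → s1 → s1  → end s1, accepted
w2: s4 → s5 → s0 → s0 → s1 → s0 → s3  → end s3, rejected
w3: s4 → s5 → s4 → s0 → s0 → s3 → s5 → s4 → s0  → end s0, accepted
w4: s4 → s0 → s1 → s1 → s1 → s1 → s1 → s1  → end s1, accepted
w5: s4 → s0 → s0 → s3 → s2 → s1 → s1 → s0 → s1 → s1 → s0 → s0 → s0  → end s0, accepted

w1, w3, w4, w5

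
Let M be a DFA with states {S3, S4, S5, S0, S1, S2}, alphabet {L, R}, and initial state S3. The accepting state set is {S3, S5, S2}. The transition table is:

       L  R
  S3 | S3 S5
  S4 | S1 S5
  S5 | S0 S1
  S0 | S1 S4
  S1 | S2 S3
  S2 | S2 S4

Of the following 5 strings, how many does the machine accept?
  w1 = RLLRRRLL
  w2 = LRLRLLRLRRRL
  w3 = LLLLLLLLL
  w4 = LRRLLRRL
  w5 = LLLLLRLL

3

w1: S3 → S5 → S0 → S1 → S3 → S5 → S1 → S2 → S2  → end S2, accepted
w2: S3 → S3 → S5 → S0 → S4 → S1 → S2 → S4 → S1 → S3 → S5 → S1 → S2  → end S2, accepted
w3: S3 → S3 → S3 → S3 → S3 → S3 → S3 → S3 → S3 → S3  → end S3, accepted
w4: S3 → S3 → S5 → S1 → S2 → S2 → S4 → S5 → S0  → end S0, rejected
w5: S3 → S3 → S3 → S3 → S3 → S3 → S5 → S0 → S1  → end S1, rejected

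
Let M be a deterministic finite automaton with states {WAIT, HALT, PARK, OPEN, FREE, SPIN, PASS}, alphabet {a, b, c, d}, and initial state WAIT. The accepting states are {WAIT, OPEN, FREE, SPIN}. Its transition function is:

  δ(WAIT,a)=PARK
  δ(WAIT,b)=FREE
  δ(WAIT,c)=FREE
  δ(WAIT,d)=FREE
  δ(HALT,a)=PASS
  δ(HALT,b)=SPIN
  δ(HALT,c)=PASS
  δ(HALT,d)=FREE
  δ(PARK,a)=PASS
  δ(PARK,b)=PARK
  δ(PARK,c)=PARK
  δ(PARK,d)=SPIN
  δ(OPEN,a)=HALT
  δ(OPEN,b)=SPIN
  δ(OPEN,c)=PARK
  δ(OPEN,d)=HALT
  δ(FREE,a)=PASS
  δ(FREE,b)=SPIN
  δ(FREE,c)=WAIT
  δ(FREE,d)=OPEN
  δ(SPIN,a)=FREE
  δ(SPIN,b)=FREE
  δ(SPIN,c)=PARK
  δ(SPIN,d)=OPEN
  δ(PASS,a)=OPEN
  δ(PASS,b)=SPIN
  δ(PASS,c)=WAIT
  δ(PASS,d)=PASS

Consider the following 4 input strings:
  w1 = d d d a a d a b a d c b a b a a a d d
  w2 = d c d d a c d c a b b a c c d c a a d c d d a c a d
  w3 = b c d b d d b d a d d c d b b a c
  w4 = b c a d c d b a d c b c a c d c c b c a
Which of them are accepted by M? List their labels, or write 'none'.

w1, w3

w1:
  start at WAIT
  read 'd': WAIT → FREE
  read 'd': FREE → OPEN
  read 'd': OPEN → HALT
  read 'a': HALT → PASS
  read 'a': PASS → OPEN
  read 'd': OPEN → HALT
  read 'a': HALT → PASS
  read 'b': PASS → SPIN
  read 'a': SPIN → FREE
  read 'd': FREE → OPEN
  read 'c': OPEN → PARK
  read 'b': PARK → PARK
  read 'a': PARK → PASS
  read 'b': PASS → SPIN
  read 'a': SPIN → FREE
  read 'a': FREE → PASS
  read 'a': PASS → OPEN
  read 'd': OPEN → HALT
  read 'd': HALT → FREE
  end FREE, accepted
w2:
  start at WAIT
  read 'd': WAIT → FREE
  read 'c': FREE → WAIT
  read 'd': WAIT → FREE
  read 'd': FREE → OPEN
  read 'a': OPEN → HALT
  read 'c': HALT → PASS
  read 'd': PASS → PASS
  read 'c': PASS → WAIT
  read 'a': WAIT → PARK
  read 'b': PARK → PARK
  read 'b': PARK → PARK
  read 'a': PARK → PASS
  read 'c': PASS → WAIT
  read 'c': WAIT → FREE
  read 'd': FREE → OPEN
  read 'c': OPEN → PARK
  read 'a': PARK → PASS
  read 'a': PASS → OPEN
  read 'd': OPEN → HALT
  read 'c': HALT → PASS
  read 'd': PASS → PASS
  read 'd': PASS → PASS
  read 'a': PASS → OPEN
  read 'c': OPEN → PARK
  read 'a': PARK → PASS
  read 'd': PASS → PASS
  end PASS, rejected
w3:
  start at WAIT
  read 'b': WAIT → FREE
  read 'c': FREE → WAIT
  read 'd': WAIT → FREE
  read 'b': FREE → SPIN
  read 'd': SPIN → OPEN
  read 'd': OPEN → HALT
  read 'b': HALT → SPIN
  read 'd': SPIN → OPEN
  read 'a': OPEN → HALT
  read 'd': HALT → FREE
  read 'd': FREE → OPEN
  read 'c': OPEN → PARK
  read 'd': PARK → SPIN
  read 'b': SPIN → FREE
  read 'b': FREE → SPIN
  read 'a': SPIN → FREE
  read 'c': FREE → WAIT
  end WAIT, accepted
w4:
  start at WAIT
  read 'b': WAIT → FREE
  read 'c': FREE → WAIT
  read 'a': WAIT → PARK
  read 'd': PARK → SPIN
  read 'c': SPIN → PARK
  read 'd': PARK → SPIN
  read 'b': SPIN → FREE
  read 'a': FREE → PASS
  read 'd': PASS → PASS
  read 'c': PASS → WAIT
  read 'b': WAIT → FREE
  read 'c': FREE → WAIT
  read 'a': WAIT → PARK
  read 'c': PARK → PARK
  read 'd': PARK → SPIN
  read 'c': SPIN → PARK
  read 'c': PARK → PARK
  read 'b': PARK → PARK
  read 'c': PARK → PARK
  read 'a': PARK → PASS
  end PASS, rejected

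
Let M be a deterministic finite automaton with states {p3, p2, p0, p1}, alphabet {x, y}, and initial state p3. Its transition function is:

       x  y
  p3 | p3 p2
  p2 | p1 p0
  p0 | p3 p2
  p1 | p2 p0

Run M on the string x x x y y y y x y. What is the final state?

p2

start at p3
read 'x': p3 → p3
read 'x': p3 → p3
read 'x': p3 → p3
read 'y': p3 → p2
read 'y': p2 → p0
read 'y': p0 → p2
read 'y': p2 → p0
read 'x': p0 → p3
read 'y': p3 → p2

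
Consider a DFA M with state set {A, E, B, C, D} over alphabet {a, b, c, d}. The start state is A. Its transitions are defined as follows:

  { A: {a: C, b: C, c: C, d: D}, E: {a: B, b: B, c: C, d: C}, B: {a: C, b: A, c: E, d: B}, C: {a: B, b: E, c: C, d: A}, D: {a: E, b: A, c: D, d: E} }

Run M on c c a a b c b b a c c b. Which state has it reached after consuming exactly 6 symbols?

C

A → C → C → B → C → E → C
After 6 symbols: C.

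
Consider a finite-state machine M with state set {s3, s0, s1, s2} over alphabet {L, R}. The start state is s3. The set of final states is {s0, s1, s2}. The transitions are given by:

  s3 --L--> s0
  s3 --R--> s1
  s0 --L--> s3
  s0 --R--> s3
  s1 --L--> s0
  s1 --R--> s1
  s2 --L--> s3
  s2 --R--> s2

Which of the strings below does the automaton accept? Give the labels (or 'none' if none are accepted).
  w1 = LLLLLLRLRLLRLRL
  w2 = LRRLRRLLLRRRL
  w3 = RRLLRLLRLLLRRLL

w1, w2

w1: s3 → s0 → s3 → s0 → s3 → s0 → s3 → s1 → s0 → s3 → s0 → s3 → s1 → s0 → s3 → s0  → end s0, accepted
w2: s3 → s0 → s3 → s1 → s0 → s3 → s1 → s0 → s3 → s0 → s3 → s1 → s1 → s0  → end s0, accepted
w3: s3 → s1 → s1 → s0 → s3 → s1 → s0 → s3 → s1 → s0 → s3 → s0 → s3 → s1 → s0 → s3  → end s3, rejected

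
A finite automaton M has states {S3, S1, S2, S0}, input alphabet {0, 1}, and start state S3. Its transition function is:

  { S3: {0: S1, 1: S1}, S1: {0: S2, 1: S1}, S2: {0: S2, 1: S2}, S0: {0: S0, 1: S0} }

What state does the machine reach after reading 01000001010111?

S2

S3 → S1 → S1 → S2 → S2 → S2 → S2 → S2 → S2 → S2 → S2 → S2 → S2 → S2 → S2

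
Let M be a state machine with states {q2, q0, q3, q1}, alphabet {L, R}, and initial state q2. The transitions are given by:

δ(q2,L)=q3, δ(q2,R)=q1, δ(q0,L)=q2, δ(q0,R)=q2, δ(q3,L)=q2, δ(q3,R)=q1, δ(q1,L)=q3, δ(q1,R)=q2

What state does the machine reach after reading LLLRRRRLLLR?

Trace: q2 -L-> q3 -L-> q2 -L-> q3 -R-> q1 -R-> q2 -R-> q1 -R-> q2 -L-> q3 -L-> q2 -L-> q3 -R-> q1

q1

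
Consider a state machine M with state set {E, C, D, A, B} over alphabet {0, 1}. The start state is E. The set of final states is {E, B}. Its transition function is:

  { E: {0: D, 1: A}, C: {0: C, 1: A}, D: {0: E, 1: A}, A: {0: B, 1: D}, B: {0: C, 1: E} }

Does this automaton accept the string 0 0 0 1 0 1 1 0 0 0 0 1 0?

Yes

Trace: E -0-> D -0-> E -0-> D -1-> A -0-> B -1-> E -1-> A -0-> B -0-> C -0-> C -0-> C -1-> A -0-> B
End state B is accepting.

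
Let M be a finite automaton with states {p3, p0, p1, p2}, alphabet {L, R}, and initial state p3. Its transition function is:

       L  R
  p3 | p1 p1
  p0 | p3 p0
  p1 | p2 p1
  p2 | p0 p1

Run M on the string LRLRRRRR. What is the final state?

p1

start at p3
read 'L': p3 → p1
read 'R': p1 → p1
read 'L': p1 → p2
read 'R': p2 → p1
read 'R': p1 → p1
read 'R': p1 → p1
read 'R': p1 → p1
read 'R': p1 → p1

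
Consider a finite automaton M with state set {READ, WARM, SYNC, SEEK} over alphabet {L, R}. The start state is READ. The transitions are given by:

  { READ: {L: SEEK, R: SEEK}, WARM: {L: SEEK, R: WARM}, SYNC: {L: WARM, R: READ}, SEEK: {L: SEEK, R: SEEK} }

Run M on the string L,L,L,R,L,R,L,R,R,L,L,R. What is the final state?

SEEK

READ → SEEK → SEEK → SEEK → SEEK → SEEK → SEEK → SEEK → SEEK → SEEK → SEEK → SEEK → SEEK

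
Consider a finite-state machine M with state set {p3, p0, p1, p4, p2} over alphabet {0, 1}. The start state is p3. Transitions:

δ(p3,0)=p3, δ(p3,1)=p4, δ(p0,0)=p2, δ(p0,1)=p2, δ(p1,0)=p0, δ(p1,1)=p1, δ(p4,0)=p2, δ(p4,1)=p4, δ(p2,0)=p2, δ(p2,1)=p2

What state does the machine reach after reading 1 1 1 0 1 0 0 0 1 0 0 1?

p3 → p4 → p4 → p4 → p2 → p2 → p2 → p2 → p2 → p2 → p2 → p2 → p2

p2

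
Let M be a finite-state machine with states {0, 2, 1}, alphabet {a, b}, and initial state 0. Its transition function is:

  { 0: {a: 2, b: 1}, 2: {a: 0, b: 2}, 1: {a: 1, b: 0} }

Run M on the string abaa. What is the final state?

start at 0
read 'a': 0 → 2
read 'b': 2 → 2
read 'a': 2 → 0
read 'a': 0 → 2

2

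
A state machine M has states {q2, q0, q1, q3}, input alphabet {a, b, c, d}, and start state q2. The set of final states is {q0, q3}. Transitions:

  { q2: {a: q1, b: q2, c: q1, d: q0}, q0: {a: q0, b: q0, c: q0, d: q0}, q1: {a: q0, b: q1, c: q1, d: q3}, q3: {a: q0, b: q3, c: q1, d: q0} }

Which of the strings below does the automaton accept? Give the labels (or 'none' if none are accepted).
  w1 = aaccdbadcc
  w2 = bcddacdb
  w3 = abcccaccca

w1: Trace: q2 -a-> q1 -a-> q0 -c-> q0 -c-> q0 -d-> q0 -b-> q0 -a-> q0 -d-> q0 -c-> q0 -c-> q0  → end q0, accepted
w2: Trace: q2 -b-> q2 -c-> q1 -d-> q3 -d-> q0 -a-> q0 -c-> q0 -d-> q0 -b-> q0  → end q0, accepted
w3: Trace: q2 -a-> q1 -b-> q1 -c-> q1 -c-> q1 -c-> q1 -a-> q0 -c-> q0 -c-> q0 -c-> q0 -a-> q0  → end q0, accepted

w1, w2, w3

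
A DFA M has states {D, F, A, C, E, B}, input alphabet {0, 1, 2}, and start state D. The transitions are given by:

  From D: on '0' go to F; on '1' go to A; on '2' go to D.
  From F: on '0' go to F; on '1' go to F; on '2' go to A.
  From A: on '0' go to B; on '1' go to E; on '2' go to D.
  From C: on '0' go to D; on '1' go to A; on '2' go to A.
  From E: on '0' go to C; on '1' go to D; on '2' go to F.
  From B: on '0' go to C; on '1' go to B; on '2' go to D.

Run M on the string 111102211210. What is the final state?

F

Trace: D -1-> A -1-> E -1-> D -1-> A -0-> B -2-> D -2-> D -1-> A -1-> E -2-> F -1-> F -0-> F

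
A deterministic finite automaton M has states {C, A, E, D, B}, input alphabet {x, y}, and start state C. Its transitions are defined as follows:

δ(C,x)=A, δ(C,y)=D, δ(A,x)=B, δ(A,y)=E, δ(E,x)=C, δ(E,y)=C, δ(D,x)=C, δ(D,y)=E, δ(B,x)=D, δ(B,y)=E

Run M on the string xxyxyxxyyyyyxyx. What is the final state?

C

Trace: C -x-> A -x-> B -y-> E -x-> C -y-> D -x-> C -x-> A -y-> E -y-> C -y-> D -y-> E -y-> C -x-> A -y-> E -x-> C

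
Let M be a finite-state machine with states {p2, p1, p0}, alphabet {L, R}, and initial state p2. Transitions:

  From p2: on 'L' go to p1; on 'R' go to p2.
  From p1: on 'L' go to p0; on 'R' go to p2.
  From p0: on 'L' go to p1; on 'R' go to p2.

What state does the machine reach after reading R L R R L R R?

Trace: p2 -R-> p2 -L-> p1 -R-> p2 -R-> p2 -L-> p1 -R-> p2 -R-> p2

p2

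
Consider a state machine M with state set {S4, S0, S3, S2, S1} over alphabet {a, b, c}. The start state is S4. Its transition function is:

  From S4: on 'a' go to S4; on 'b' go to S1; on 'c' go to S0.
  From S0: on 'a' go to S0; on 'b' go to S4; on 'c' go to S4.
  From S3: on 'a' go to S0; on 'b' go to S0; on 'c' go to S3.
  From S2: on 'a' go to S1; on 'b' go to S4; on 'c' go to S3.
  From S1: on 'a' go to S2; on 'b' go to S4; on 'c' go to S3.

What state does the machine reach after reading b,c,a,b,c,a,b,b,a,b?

S4

S4 → S1 → S3 → S0 → S4 → S0 → S0 → S4 → S1 → S2 → S4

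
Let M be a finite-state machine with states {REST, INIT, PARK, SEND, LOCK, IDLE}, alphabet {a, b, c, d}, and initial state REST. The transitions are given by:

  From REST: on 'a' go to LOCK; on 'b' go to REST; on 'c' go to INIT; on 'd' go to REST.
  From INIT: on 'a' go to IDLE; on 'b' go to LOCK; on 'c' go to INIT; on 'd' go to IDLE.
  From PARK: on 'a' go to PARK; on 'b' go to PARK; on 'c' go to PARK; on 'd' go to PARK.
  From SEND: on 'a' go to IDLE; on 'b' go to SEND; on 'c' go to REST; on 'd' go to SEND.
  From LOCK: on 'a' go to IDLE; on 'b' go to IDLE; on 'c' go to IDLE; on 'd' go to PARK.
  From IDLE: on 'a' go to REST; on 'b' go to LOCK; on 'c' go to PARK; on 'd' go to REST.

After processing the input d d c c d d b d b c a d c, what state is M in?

INIT

Trace: REST -d-> REST -d-> REST -c-> INIT -c-> INIT -d-> IDLE -d-> REST -b-> REST -d-> REST -b-> REST -c-> INIT -a-> IDLE -d-> REST -c-> INIT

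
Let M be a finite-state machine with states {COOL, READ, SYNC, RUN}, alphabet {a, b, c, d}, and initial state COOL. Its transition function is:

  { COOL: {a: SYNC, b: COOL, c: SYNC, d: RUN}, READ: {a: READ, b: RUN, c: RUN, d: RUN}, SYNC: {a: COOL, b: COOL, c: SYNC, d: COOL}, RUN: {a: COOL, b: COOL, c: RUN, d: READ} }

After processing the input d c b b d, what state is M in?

RUN

start at COOL
read 'd': COOL → RUN
read 'c': RUN → RUN
read 'b': RUN → COOL
read 'b': COOL → COOL
read 'd': COOL → RUN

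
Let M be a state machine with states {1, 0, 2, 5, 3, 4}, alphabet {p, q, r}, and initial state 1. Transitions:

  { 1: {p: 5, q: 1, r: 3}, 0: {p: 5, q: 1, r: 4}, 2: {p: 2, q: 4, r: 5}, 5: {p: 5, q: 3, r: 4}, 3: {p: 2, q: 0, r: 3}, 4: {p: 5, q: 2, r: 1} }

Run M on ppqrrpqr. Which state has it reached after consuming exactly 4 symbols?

3

1 → 5 → 5 → 3 → 3
After 4 symbols: 3.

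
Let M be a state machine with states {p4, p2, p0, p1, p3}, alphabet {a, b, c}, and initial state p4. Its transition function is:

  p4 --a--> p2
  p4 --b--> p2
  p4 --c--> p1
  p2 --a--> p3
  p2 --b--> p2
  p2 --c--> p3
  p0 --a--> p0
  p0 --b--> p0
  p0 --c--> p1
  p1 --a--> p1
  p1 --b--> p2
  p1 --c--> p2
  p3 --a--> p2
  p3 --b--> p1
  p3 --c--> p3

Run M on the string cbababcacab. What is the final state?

p2

start at p4
read 'c': p4 → p1
read 'b': p1 → p2
read 'a': p2 → p3
read 'b': p3 → p1
read 'a': p1 → p1
read 'b': p1 → p2
read 'c': p2 → p3
read 'a': p3 → p2
read 'c': p2 → p3
read 'a': p3 → p2
read 'b': p2 → p2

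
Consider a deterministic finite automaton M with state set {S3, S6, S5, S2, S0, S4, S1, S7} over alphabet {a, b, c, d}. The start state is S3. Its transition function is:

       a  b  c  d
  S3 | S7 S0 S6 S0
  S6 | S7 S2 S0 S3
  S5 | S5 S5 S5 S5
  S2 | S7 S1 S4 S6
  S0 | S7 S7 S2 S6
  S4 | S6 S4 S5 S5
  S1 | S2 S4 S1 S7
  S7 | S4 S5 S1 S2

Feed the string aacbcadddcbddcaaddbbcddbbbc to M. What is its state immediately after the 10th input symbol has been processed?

S5

start at S3
read 'a': S3 → S7
read 'a': S7 → S4
read 'c': S4 → S5
read 'b': S5 → S5
read 'c': S5 → S5
read 'a': S5 → S5
read 'd': S5 → S5
read 'd': S5 → S5
read 'd': S5 → S5
read 'c': S5 → S5
After 10 symbols: S5.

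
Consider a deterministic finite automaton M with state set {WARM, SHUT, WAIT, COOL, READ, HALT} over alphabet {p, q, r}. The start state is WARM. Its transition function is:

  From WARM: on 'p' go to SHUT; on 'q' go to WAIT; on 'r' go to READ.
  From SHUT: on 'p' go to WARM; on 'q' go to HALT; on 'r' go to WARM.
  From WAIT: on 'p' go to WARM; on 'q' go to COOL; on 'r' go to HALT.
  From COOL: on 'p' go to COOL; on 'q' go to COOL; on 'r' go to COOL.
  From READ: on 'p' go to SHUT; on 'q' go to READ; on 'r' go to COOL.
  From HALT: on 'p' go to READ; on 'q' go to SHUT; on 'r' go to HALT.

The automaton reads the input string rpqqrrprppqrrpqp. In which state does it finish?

Trace: WARM -r-> READ -p-> SHUT -q-> HALT -q-> SHUT -r-> WARM -r-> READ -p-> SHUT -r-> WARM -p-> SHUT -p-> WARM -q-> WAIT -r-> HALT -r-> HALT -p-> READ -q-> READ -p-> SHUT

SHUT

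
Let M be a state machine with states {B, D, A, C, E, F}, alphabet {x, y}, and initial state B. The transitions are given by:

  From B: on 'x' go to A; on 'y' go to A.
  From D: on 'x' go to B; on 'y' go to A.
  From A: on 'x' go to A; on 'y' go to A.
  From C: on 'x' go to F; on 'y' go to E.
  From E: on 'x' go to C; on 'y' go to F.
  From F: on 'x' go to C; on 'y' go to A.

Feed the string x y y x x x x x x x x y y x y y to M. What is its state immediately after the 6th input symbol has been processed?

B → A → A → A → A → A → A
After 6 symbols: A.

A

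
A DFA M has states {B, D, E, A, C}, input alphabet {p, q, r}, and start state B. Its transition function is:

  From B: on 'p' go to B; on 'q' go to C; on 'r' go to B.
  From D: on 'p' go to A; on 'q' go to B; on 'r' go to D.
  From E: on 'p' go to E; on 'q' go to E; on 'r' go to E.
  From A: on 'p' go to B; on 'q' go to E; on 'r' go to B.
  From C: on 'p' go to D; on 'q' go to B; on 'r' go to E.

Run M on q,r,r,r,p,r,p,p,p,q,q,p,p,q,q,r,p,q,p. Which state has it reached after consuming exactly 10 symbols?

E

B → C → E → E → E → E → E → E → E → E → E
After 10 symbols: E.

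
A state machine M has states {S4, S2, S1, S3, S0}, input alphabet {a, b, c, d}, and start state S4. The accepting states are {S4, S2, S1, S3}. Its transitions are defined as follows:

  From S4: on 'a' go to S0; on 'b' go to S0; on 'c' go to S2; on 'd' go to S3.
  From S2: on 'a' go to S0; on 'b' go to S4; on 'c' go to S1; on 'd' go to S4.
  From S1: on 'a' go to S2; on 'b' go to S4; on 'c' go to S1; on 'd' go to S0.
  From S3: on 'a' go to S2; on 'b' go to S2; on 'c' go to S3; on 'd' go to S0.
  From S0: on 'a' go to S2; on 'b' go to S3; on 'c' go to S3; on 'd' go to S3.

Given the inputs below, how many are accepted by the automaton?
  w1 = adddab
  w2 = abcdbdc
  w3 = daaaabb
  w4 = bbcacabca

3

w1: Trace: S4 -a-> S0 -d-> S3 -d-> S0 -d-> S3 -a-> S2 -b-> S4  → end S4, accepted
w2: Trace: S4 -a-> S0 -b-> S3 -c-> S3 -d-> S0 -b-> S3 -d-> S0 -c-> S3  → end S3, accepted
w3: Trace: S4 -d-> S3 -a-> S2 -a-> S0 -a-> S2 -a-> S0 -b-> S3 -b-> S2  → end S2, accepted
w4: Trace: S4 -b-> S0 -b-> S3 -c-> S3 -a-> S2 -c-> S1 -a-> S2 -b-> S4 -c-> S2 -a-> S0  → end S0, rejected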